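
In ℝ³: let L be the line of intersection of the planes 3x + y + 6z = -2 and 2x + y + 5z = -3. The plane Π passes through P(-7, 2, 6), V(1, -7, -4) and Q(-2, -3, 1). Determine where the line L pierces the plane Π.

(1, -5, 0)

Direction of L: (3, 1, 6) × (2, 1, 5) = (-1, -3, 1).
A point on L: solving the two plane equations with x = -3 gives (-3, -17, 4).
PV = (8, -9, -10), PQ = (5, -5, -5); a normal to Π is PV × PQ = (-5, -10, 5).
Using P: Π has equation -5x - 10y + 5z = 45.
Substitute r = (-3, -17, 4) + t(-1, -3, 1) into the plane: 205 + 40t = 45, so t = -4.
Intersection: (-3, -17, 4) + (-4)·(-1, -3, 1) = (1, -5, 0).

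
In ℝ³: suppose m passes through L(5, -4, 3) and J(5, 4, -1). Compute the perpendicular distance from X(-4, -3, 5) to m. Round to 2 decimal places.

A direction vector for m is J − L = (0, 8, -4).
Taking (5, -4, 3) on m with direction v = (0, 8, -4): w = X − (5, -4, 3) = (-9, 1, 2), and w × v = (-20, -36, -72).
Distance = |w × v| / |v| = √6880 / √80 ≈ 9.27.

9.27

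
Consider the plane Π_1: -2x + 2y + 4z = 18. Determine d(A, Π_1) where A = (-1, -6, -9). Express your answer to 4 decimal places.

13.0639

n·A − d = (-2)·(-1) + (2)·(-6) + (4)·(-9) − 18 = -64; |n| = √24.
Distance = |-64| / √24 = 64/√24 ≈ 13.0639.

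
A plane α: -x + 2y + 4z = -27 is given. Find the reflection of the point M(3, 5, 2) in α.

λ = (n·M − d)/|n|² = (15 − (-27))/21 = 2.
Reflection = M − 2λn = (3, 5, 2) − 4·(-1, 2, 4) = (7, -3, -14).

(7, -3, -14)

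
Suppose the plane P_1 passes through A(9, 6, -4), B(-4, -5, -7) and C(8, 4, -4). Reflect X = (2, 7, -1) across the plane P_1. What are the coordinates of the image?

(6, 5, -11)

AB = (-13, -11, -3), AC = (-1, -2, 0); a normal to P_1 is AB × AC = (-6, 3, 15).
Using A: P_1 has equation -6x + 3y + 15z = -96.
λ = (n·X − d)/|n|² = (-6 − (-96))/270 = 1/3.
Reflection = X − 2λn = (2, 7, -1) − (2/3)·(-6, 3, 15) = (6, 5, -11).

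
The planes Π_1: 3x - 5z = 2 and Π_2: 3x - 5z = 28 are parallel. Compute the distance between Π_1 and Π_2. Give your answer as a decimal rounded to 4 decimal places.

4.4590

Same normal n = (3, 0, -5) with |n| = √34; distance = |2 − 28| / |n| = 26/√34 ≈ 4.4590.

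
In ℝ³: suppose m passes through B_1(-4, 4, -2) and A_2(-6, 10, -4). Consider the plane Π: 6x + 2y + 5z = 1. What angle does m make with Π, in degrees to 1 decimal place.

A direction vector for m is A_2 − B_1 = (-2, 6, -2).
sin θ = |n·v| / (|n||v|) = |-10| / (√65 · √44) = 0.18699.
θ ≈ 10.8°.

10.8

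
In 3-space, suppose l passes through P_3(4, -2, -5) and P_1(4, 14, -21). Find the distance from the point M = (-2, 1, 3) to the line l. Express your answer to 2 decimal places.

A direction vector for l is P_1 − P_3 = (0, 16, -16).
Taking (4, -2, -5) on l with direction v = (0, 16, -16): w = M − (4, -2, -5) = (-6, 3, 8), and w × v = (-176, -96, -96).
Distance = |w × v| / |v| = √49408 / √512 ≈ 9.82.

9.82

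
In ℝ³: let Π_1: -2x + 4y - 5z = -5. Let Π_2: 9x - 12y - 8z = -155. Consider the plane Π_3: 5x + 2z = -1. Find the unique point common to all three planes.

(-3, 6, 7)

Solving the 3×3 linear system -2x + 4y - 5z = -5, 9x - 12y - 8z = -155, 5x + 2z = -1 (e.g. by elimination or Cramer's rule, determinant = -484) gives (-3, 6, 7).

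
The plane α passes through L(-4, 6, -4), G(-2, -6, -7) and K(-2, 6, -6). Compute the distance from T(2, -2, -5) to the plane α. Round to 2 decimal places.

LG = (2, -12, -3), LK = (2, 0, -2); a normal to α is LG × LK = (24, -2, 24).
Using L: α has equation 24x - 2y + 24z = -204.
n·T − d = (24)·(2) + (-2)·(-2) + (24)·(-5) − (-204) = 136; |n| = √1156.
Distance = |136| / √1156 = 136/√1156 ≈ 4.00.

4.00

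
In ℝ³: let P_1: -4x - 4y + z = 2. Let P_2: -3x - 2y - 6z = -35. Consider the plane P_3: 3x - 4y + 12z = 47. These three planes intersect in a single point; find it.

(-3, 4, 6)

Solving the 3×3 linear system -4x - 4y + z = 2, -3x - 2y - 6z = -35, 3x - 4y + 12z = 47 (e.g. by elimination or Cramer's rule, determinant = 138) gives (-3, 4, 6).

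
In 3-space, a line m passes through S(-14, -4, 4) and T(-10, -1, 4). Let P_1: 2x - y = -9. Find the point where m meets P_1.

A direction vector for m is T − S = (4, 3, 0).
Substitute r = (-14, -4, 4) + t(4, 3, 0) into the plane: -24 + 5t = -9, so t = 3.
Intersection: (-14, -4, 4) + 3·(4, 3, 0) = (-2, 5, 4).

(-2, 5, 4)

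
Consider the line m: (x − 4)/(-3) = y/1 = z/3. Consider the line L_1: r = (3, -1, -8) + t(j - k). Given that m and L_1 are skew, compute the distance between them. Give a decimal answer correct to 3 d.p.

m has direction (-3, 1, 3) through (4, 0, 0).
Common perpendicular direction n = (-3, 1, 3) × (0, 1, -1) = (-4, -3, -3).
With w = (3, -1, -8) − (4, 0, 0) = (-1, -1, -8), w · n = 31.
Distance = |w · n| / |n| = |31| / √34 ≈ 5.316.

5.316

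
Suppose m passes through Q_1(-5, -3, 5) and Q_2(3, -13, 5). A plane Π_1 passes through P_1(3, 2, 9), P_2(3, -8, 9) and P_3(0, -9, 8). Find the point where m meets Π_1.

A direction vector for m is Q_2 − Q_1 = (8, -10, 0).
P_1P_2 = (0, -10, 0), P_1P_3 = (-3, -11, -1); a normal to Π_1 is P_1P_2 × P_1P_3 = (10, 0, -30).
Using P_1: Π_1 has equation 10x - 30z = -240.
Substitute r = (-5, -3, 5) + t(8, -10, 0) into the plane: -200 + 80t = -240, so t = -1/2.
Intersection: (-5, -3, 5) + (-1/2)·(8, -10, 0) = (-9, 2, 5).

(-9, 2, 5)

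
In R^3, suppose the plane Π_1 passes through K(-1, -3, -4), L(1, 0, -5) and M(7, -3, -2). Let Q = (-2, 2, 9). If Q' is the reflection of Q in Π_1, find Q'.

KL = (2, 3, -1), KM = (8, 0, 2); a normal to Π_1 is KL × KM = (6, -12, -24).
Using K: Π_1 has equation 6x - 12y - 24z = 126.
λ = (n·Q − d)/|n|² = (-252 − 126)/756 = -1/2.
Reflection = Q − 2λn = (-2, 2, 9) − (-1)·(6, -12, -24) = (4, -10, -15).

(4, -10, -15)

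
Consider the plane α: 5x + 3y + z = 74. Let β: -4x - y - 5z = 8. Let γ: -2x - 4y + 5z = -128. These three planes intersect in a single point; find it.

(10, 12, -12)

Solving the 3×3 linear system 5x + 3y + z = 74, -4x - y - 5z = 8, -2x - 4y + 5z = -128 (e.g. by elimination or Cramer's rule, determinant = -21) gives (10, 12, -12).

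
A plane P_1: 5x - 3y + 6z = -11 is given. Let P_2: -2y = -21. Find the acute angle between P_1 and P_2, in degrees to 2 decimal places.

68.99

cos θ = |n₁·n₂| / (|n₁||n₂|) = |6| / (√70 · √4).
θ = arccos(0.35857) ≈ 68.99°.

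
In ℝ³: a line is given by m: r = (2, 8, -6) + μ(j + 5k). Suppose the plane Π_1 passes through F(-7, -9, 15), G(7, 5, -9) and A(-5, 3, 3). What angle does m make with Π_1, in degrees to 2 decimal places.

FG = (14, 14, -24), FA = (2, 12, -12); a normal to Π_1 is FG × FA = (120, 120, 140).
Using F: Π_1 has equation 120x + 120y + 140z = 180.
sin θ = |n·v| / (|n||v|) = |820| / (√48400 · √26) = 0.73098.
θ ≈ 46.97°.

46.97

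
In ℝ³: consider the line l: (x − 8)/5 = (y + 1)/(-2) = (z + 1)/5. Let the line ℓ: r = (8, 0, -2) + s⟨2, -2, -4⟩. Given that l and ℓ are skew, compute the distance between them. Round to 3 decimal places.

l has direction (5, -2, 5) through (8, -1, -1).
Common perpendicular direction n = (5, -2, 5) × (2, -2, -4) = (18, 30, -6).
With w = (8, 0, -2) − (8, -1, -1) = (0, 1, -1), w · n = 36.
Distance = |w · n| / |n| = |36| / √1260 ≈ 1.014.

1.014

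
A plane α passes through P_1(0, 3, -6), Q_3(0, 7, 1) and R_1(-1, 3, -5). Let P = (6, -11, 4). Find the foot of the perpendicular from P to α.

P_1Q_3 = (0, 4, 7), P_1R_1 = (-1, 0, 1); a normal to α is P_1Q_3 × P_1R_1 = (4, -7, 4).
Using P_1: α has equation 4x - 7y + 4z = -45.
Foot = P − λn with λ = (n·P − d)/|n|² = (117 − (-45))/81 = 2.
Foot = (6, -11, 4) − 2·(4, -7, 4) = (-2, 3, -4).

(-2, 3, -4)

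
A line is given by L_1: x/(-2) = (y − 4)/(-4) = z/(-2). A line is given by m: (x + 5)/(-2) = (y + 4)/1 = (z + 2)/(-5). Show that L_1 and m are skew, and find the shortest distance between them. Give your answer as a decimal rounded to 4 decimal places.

L_1 has direction (-2, -4, -2) through (0, 4, 0).
m has direction (-2, 1, -5) through (-5, -4, -2).
Common perpendicular direction n = (-2, -4, -2) × (-2, 1, -5) = (22, -6, -10).
With w = (-5, -4, -2) − (0, 4, 0) = (-5, -8, -2), w · n = -42.
Since n ≠ 0 the lines are not parallel, and w · n = -42 ≠ 0 so they do not intersect; hence they are skew.
Distance = |w · n| / |n| = |-42| / √620 ≈ 1.6868.

1.6868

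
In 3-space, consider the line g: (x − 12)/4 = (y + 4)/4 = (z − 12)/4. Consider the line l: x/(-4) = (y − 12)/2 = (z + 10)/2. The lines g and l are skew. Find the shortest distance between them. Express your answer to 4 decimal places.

26.8701

g has direction (4, 4, 4) through (12, -4, 12).
l has direction (-4, 2, 2) through (0, 12, -10).
Common perpendicular direction n = (4, 4, 4) × (-4, 2, 2) = (0, -24, 24).
With w = (0, 12, -10) − (12, -4, 12) = (-12, 16, -22), w · n = -912.
Distance = |w · n| / |n| = |-912| / √1152 ≈ 26.8701.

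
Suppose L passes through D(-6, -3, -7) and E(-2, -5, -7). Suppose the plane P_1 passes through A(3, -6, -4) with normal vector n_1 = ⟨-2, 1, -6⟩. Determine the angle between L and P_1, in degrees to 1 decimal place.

A direction vector for L is E − D = (4, -2, 0).
P_1: n_1·r = n_1·A gives -2x + y - 6z = 12.
sin θ = |n·v| / (|n||v|) = |-10| / (√41 · √20) = 0.34922.
θ ≈ 20.4°.

20.4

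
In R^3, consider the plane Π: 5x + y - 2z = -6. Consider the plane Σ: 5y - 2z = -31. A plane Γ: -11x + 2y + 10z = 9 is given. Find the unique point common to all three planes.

(1, -5, 3)

Solving the 3×3 linear system 5x + y - 2z = -6, 5y - 2z = -31, -11x + 2y + 10z = 9 (e.g. by elimination or Cramer's rule, determinant = 182) gives (1, -5, 3).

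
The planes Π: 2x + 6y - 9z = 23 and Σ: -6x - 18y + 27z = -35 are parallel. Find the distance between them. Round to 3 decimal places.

Rescale Σ by 1/(-3): 2x + 6y - 9z = 35/3. Then distance = |23 − (35/3)| / √121 ≈ 1.030.

1.030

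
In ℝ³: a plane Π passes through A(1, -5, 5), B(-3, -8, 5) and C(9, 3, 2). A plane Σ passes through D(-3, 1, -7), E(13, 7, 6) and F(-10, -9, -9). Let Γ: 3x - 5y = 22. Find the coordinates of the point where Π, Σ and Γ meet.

(9, 1, 5)

AB = (-4, -3, 0), AC = (8, 8, -3); a normal to Π is AB × AC = (9, -12, -8).
Using A: Π has equation 9x - 12y - 8z = 29.
DE = (16, 6, 13), DF = (-7, -10, -2); a normal to Σ is DE × DF = (118, -59, -118).
Using D: Σ has equation 118x - 59y - 118z = 413.
Solving the 3×3 linear system 9x - 12y - 8z = 29, 118x - 59y - 118z = 413, 3x - 5y = 22 (e.g. by elimination or Cramer's rule, determinant = 2242) gives (9, 1, 5).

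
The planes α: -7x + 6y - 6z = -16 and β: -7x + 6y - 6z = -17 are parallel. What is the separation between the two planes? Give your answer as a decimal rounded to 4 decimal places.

Same normal n = (-7, 6, -6) with |n| = √121; distance = |-16 − (-17)| / |n| = 1/√121 ≈ 0.0909.

0.0909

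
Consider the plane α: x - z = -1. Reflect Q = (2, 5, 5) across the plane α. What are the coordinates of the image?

(4, 5, 3)

λ = (n·Q − d)/|n|² = (-3 − (-1))/2 = -1.
Reflection = Q − 2λn = (2, 5, 5) − (-2)·(1, 0, -1) = (4, 5, 3).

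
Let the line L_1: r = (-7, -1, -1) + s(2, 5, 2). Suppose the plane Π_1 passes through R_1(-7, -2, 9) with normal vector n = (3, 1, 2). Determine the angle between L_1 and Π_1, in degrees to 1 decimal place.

Π_1: n·r = n·R_1 gives 3x + y + 2z = -5.
sin θ = |n·v| / (|n||v|) = |15| / (√14 · √33) = 0.69786.
θ ≈ 44.3°.

44.3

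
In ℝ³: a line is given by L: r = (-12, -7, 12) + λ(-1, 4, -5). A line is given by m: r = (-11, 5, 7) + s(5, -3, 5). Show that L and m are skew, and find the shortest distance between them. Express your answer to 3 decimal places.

5.614

Common perpendicular direction n = (-1, 4, -5) × (5, -3, 5) = (5, -20, -17).
With w = (-11, 5, 7) − (-12, -7, 12) = (1, 12, -5), w · n = -150.
Since n ≠ 0 the lines are not parallel, and w · n = -150 ≠ 0 so they do not intersect; hence they are skew.
Distance = |w · n| / |n| = |-150| / √714 ≈ 5.614.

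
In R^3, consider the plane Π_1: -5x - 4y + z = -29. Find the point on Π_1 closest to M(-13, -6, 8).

Foot = M − λn with λ = (n·M − d)/|n|² = (97 − (-29))/42 = 3.
Foot = (-13, -6, 8) − 3·(-5, -4, 1) = (2, 6, 5).

(2, 6, 5)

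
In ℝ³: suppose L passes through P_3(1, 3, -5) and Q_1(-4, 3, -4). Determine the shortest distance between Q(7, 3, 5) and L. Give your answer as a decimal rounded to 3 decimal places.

A direction vector for L is Q_1 − P_3 = (-5, 0, 1).
Taking (1, 3, -5) on L with direction v = (-5, 0, 1): w = Q − (1, 3, -5) = (6, 0, 10), and w × v = (0, -56, 0).
Distance = |w × v| / |v| = √3136 / √26 ≈ 10.983.

10.983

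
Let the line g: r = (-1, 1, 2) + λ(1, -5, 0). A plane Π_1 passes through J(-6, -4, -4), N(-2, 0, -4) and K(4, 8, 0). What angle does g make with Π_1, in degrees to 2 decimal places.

51.67

JN = (4, 4, 0), JK = (10, 12, 4); a normal to Π_1 is JN × JK = (16, -16, 8).
Using J: Π_1 has equation 16x - 16y + 8z = -64.
sin θ = |n·v| / (|n||v|) = |96| / (√576 · √26) = 0.78446.
θ ≈ 51.67°.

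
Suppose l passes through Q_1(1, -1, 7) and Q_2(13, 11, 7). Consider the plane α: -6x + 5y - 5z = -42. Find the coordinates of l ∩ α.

(-3, -5, 7)

A direction vector for l is Q_2 − Q_1 = (12, 12, 0).
Substitute r = (1, -1, 7) + t(12, 12, 0) into the plane: -46 + (-12)t = -42, so t = -1/3.
Intersection: (1, -1, 7) + (-1/3)·(12, 12, 0) = (-3, -5, 7).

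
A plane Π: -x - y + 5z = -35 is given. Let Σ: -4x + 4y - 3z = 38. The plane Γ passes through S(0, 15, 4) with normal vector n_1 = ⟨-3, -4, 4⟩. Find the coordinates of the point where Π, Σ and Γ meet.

Γ: n_1·r = n_1·S gives -3x - 4y + 4z = -44.
Solving the 3×3 linear system -x - y + 5z = -35, -4x + 4y - 3z = 38, -3x - 4y + 4z = -44 (e.g. by elimination or Cramer's rule, determinant = 111) gives (0, 5, -6).

(0, 5, -6)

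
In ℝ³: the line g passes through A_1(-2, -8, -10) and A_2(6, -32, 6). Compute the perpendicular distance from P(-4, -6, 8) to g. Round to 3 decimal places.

A direction vector for g is A_2 − A_1 = (8, -24, 16).
Taking (-2, -8, -10) on g with direction v = (8, -24, 16): w = P − (-2, -8, -10) = (-2, 2, 18), and w × v = (464, 176, 32).
Distance = |w × v| / |v| = √247296 / √896 ≈ 16.613.

16.613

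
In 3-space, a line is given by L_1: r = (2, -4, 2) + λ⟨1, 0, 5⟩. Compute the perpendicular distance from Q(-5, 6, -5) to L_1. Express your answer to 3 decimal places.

Taking (2, -4, 2) on L_1 with direction v = (1, 0, 5): w = Q − (2, -4, 2) = (-7, 10, -7), and w × v = (50, 28, -10).
Distance = |w × v| / |v| = √3384 / √26 ≈ 11.408.

11.408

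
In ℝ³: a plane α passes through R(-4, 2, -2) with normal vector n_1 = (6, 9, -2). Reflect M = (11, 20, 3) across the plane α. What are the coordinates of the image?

α: n_1·r = n_1·R gives 6x + 9y - 2z = -2.
λ = (n·M − d)/|n|² = (240 − (-2))/121 = 2.
Reflection = M − 2λn = (11, 20, 3) − 4·(6, 9, -2) = (-13, -16, 11).

(-13, -16, 11)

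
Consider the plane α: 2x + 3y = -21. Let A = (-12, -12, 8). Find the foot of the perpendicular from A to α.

Foot = A − λn with λ = (n·A − d)/|n|² = (-60 − (-21))/13 = -3.
Foot = (-12, -12, 8) − (-3)·(2, 3, 0) = (-6, -3, 8).

(-6, -3, 8)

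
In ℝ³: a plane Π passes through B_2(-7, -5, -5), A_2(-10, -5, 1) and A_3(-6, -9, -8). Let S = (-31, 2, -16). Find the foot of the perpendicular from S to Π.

(-7, -1, -4)

B_2A_2 = (-3, 0, 6), B_2A_3 = (1, -4, -3); a normal to Π is B_2A_2 × B_2A_3 = (24, -3, 12).
Using B_2: Π has equation 24x - 3y + 12z = -213.
Foot = S − λn with λ = (n·S − d)/|n|² = (-942 − (-213))/729 = -1.
Foot = (-31, 2, -16) − (-1)·(24, -3, 12) = (-7, -1, -4).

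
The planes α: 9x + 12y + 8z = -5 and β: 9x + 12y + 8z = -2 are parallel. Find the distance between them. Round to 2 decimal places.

0.18

Same normal n = (9, 12, 8) with |n| = √289; distance = |-5 − (-2)| / |n| = 3/√289 ≈ 0.18.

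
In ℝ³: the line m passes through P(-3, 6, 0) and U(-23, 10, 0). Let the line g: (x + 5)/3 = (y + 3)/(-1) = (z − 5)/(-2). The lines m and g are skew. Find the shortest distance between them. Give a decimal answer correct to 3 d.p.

A direction vector for m is U − P = (-20, 4, 0).
g has direction (3, -1, -2) through (-5, -3, 5).
Common perpendicular direction n = (-20, 4, 0) × (3, -1, -2) = (-8, -40, 8).
With w = (-5, -3, 5) − (-3, 6, 0) = (-2, -9, 5), w · n = 416.
Distance = |w · n| / |n| = |416| / √1728 ≈ 10.007.

10.007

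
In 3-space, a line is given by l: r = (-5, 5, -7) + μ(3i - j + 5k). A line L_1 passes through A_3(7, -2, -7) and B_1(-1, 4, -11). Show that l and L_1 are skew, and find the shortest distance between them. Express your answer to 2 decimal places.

A direction vector for L_1 is B_1 − A_3 = (-8, 6, -4).
Common perpendicular direction n = (3, -1, 5) × (-8, 6, -4) = (-26, -28, 10).
With w = (7, -2, -7) − (-5, 5, -7) = (12, -7, 0), w · n = -116.
Since n ≠ 0 the lines are not parallel, and w · n = -116 ≠ 0 so they do not intersect; hence they are skew.
Distance = |w · n| / |n| = |-116| / √1560 ≈ 2.94.

2.94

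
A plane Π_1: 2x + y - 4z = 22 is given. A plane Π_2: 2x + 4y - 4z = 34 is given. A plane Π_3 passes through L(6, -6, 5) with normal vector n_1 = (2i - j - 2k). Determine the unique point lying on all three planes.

Π_3: n_1·r = n_1·L gives 2x - y - 2z = 8.
Solving the 3×3 linear system 2x + y - 4z = 22, 2x + 4y - 4z = 34, 2x - y - 2z = 8 (e.g. by elimination or Cramer's rule, determinant = 12) gives (3, 4, -3).

(3, 4, -3)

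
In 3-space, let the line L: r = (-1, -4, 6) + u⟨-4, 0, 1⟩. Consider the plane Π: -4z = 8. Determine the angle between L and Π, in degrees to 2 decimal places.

14.04

sin θ = |n·v| / (|n||v|) = |-4| / (√16 · √17) = 0.24254.
θ ≈ 14.04°.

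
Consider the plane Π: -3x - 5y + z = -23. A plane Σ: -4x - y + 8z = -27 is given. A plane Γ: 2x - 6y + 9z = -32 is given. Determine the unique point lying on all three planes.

(2, 3, -2)

Solving the 3×3 linear system -3x - 5y + z = -23, -4x - y + 8z = -27, 2x - 6y + 9z = -32 (e.g. by elimination or Cramer's rule, determinant = -351) gives (2, 3, -2).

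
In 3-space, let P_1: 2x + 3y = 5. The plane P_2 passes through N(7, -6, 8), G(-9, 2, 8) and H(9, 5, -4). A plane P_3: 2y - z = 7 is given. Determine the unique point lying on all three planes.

(-5, 5, 3)

NG = (-16, 8, 0), NH = (2, 11, -12); a normal to P_2 is NG × NH = (-96, -192, -192).
Using N: P_2 has equation -96x - 192y - 192z = -1056.
Solving the 3×3 linear system 2x + 3y = 5, -96x - 192y - 192z = -1056, 2y - z = 7 (e.g. by elimination or Cramer's rule, determinant = 864) gives (-5, 5, 3).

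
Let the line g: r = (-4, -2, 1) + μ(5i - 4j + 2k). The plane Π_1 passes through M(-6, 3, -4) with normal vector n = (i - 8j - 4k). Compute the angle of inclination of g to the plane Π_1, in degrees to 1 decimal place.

28.7

Π_1: n·r = n·M gives x - 8y - 4z = -14.
sin θ = |n·v| / (|n||v|) = |29| / (√81 · √45) = 0.48034.
θ ≈ 28.7°.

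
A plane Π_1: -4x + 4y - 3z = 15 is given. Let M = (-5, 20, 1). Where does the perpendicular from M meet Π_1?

Foot = M − λn with λ = (n·M − d)/|n|² = (97 − 15)/41 = 2.
Foot = (-5, 20, 1) − 2·(-4, 4, -3) = (3, 12, 7).

(3, 12, 7)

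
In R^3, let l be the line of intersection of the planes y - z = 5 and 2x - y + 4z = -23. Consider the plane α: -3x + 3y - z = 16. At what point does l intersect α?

(-3, 1, -4)

Direction of l: (0, 1, -1) × (2, -1, 4) = (3, -2, -2).
A point on l: solving the two plane equations with x = 9 gives (9, -7, -12).
Substitute r = (9, -7, -12) + t(3, -2, -2) into the plane: -36 + (-13)t = 16, so t = -4.
Intersection: (9, -7, -12) + (-4)·(3, -2, -2) = (-3, 1, -4).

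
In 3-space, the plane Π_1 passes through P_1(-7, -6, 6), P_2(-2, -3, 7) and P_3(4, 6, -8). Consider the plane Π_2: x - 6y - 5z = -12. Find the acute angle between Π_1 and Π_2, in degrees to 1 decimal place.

P_1P_2 = (5, 3, 1), P_1P_3 = (11, 12, -14); a normal to Π_1 is P_1P_2 × P_1P_3 = (-54, 81, 27).
Using P_1: Π_1 has equation -54x + 81y + 27z = 54.
cos θ = |n₁·n₂| / (|n₁||n₂|) = |-675| / (√10206 · √62).
θ = arccos(0.84856) ≈ 31.9°.

31.9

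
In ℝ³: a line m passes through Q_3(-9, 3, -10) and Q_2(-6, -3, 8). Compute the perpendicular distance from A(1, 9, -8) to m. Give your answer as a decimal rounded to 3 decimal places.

A direction vector for m is Q_2 − Q_3 = (3, -6, 18).
Taking (-9, 3, -10) on m with direction v = (3, -6, 18): w = A − (-9, 3, -10) = (10, 6, 2), and w × v = (120, -174, -78).
Distance = |w × v| / |v| = √50760 / √369 ≈ 11.729.

11.729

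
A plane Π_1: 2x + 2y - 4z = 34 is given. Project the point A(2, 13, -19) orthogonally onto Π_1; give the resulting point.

(-4, 7, -7)

Foot = A − λn with λ = (n·A − d)/|n|² = (106 − 34)/24 = 3.
Foot = (2, 13, -19) − 3·(2, 2, -4) = (-4, 7, -7).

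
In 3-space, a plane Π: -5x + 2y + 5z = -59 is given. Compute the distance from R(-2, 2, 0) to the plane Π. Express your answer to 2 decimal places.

9.93

n·R − d = (-5)·(-2) + (2)·(2) + (5)·(0) − (-59) = 73; |n| = √54.
Distance = |73| / √54 = 73/√54 ≈ 9.93.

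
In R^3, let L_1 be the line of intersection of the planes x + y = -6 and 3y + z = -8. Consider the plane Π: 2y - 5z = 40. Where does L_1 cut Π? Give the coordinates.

(-6, 0, -8)

Direction of L_1: (1, 1, 0) × (0, 3, 1) = (1, -1, 3).
A point on L_1: solving the two plane equations with x = -4 gives (-4, -2, -2).
Substitute r = (-4, -2, -2) + t(1, -1, 3) into the plane: 6 + (-17)t = 40, so t = -2.
Intersection: (-4, -2, -2) + (-2)·(1, -1, 3) = (-6, 0, -8).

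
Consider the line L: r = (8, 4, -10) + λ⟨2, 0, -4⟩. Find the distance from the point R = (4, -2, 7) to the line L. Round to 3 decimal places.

7.225

Taking (8, 4, -10) on L with direction v = (2, 0, -4): w = R − (8, 4, -10) = (-4, -6, 17), and w × v = (24, 18, 12).
Distance = |w × v| / |v| = √1044 / √20 ≈ 7.225.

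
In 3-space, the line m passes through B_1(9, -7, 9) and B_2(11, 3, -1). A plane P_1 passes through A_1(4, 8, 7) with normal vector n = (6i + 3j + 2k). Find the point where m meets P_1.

A direction vector for m is B_2 − B_1 = (2, 10, -10).
P_1: n·r = n·A_1 gives 6x + 3y + 2z = 62.
Substitute r = (9, -7, 9) + t(2, 10, -10) into the plane: 51 + 22t = 62, so t = 1/2.
Intersection: (9, -7, 9) + (1/2)·(2, 10, -10) = (10, -2, 4).

(10, -2, 4)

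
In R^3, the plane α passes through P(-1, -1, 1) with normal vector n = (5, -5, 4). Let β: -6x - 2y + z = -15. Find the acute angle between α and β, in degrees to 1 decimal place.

α: n·r = n·P gives 5x - 5y + 4z = 4.
cos θ = |n₁·n₂| / (|n₁||n₂|) = |-16| / (√66 · √41).
θ = arccos(0.30758) ≈ 72.1°.

72.1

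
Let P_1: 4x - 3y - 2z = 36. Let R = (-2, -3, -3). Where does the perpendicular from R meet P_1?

(2, -6, -5)

Foot = R − λn with λ = (n·R − d)/|n|² = (7 − 36)/29 = -1.
Foot = (-2, -3, -3) − (-1)·(4, -3, -2) = (2, -6, -5).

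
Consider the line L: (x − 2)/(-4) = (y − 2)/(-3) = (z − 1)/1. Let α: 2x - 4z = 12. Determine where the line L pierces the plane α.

(6, 5, 0)

L has direction (-4, -3, 1) through (2, 2, 1).
Substitute r = (2, 2, 1) + t(-4, -3, 1) into the plane: 0 + (-12)t = 12, so t = -1.
Intersection: (2, 2, 1) + (-1)·(-4, -3, 1) = (6, 5, 0).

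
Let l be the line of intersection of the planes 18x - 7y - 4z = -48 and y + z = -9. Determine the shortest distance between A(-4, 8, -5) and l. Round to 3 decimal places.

Direction of l: (18, -7, -4) × (0, 1, 1) = (-3, -18, 18).
A point on l: solving the two plane equations with x = -6 gives (-6, -8, -1).
Taking (-6, -8, -1) on l with direction v = (-3, -18, 18): w = A − (-6, -8, -1) = (2, 16, -4), and w × v = (216, -24, 12).
Distance = |w × v| / |v| = √47376 / √657 ≈ 8.492.

8.492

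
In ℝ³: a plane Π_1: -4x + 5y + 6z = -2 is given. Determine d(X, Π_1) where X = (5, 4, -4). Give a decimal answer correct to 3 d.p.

2.507

n·X − d = (-4)·(5) + (5)·(4) + (6)·(-4) − (-2) = -22; |n| = √77.
Distance = |-22| / √77 = 22/√77 ≈ 2.507.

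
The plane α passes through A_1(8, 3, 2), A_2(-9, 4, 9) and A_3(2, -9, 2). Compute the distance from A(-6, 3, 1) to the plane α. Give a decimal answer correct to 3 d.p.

A_1A_2 = (-17, 1, 7), A_1A_3 = (-6, -12, 0); a normal to α is A_1A_2 × A_1A_3 = (84, -42, 210).
Using A_1: α has equation 84x - 42y + 210z = 966.
n·A − d = (84)·(-6) + (-42)·(3) + (210)·(1) − 966 = -1386; |n| = √52920.
Distance = |-1386| / √52920 = 1386/√52920 ≈ 6.025.

6.025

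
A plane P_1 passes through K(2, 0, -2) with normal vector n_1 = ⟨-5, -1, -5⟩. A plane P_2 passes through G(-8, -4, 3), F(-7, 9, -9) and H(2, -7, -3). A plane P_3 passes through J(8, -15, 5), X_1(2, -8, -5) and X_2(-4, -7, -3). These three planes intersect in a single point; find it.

P_1: n_1·r = n_1·K gives -5x - y - 5z = 0.
GF = (1, 13, -12), GH = (10, -3, -6); a normal to P_2 is GF × GH = (-114, -114, -133).
Using G: P_2 has equation -114x - 114y - 133z = 969.
JX_1 = (-6, 7, -10), JX_2 = (-12, 8, -8); a normal to P_3 is JX_1 × JX_2 = (24, 72, 36).
Using J: P_3 has equation 24x + 72y + 36z = -708.
Solving the 3×3 linear system -5x - y - 5z = 0, -114x - 114y - 133z = 969, 24x + 72y + 36z = -708 (e.g. by elimination or Cramer's rule, determinant = -912) gives (5, -10, -3).

(5, -10, -3)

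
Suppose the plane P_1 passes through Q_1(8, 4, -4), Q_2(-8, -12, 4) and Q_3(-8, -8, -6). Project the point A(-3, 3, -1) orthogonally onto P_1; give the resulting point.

Q_1Q_2 = (-16, -16, 8), Q_1Q_3 = (-16, -12, -2); a normal to P_1 is Q_1Q_2 × Q_1Q_3 = (128, -160, -64).
Using Q_1: P_1 has equation 128x - 160y - 64z = 640.
Foot = A − λn with λ = (n·A − d)/|n|² = (-800 − 640)/46080 = -1/32.
Foot = (-3, 3, -1) − (-1/32)·(128, -160, -64) = (1, -2, -3).

(1, -2, -3)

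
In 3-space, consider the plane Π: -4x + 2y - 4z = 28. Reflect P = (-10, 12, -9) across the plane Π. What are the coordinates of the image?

(6, 4, 7)

λ = (n·P − d)/|n|² = (100 − 28)/36 = 2.
Reflection = P − 2λn = (-10, 12, -9) − 4·(-4, 2, -4) = (6, 4, 7).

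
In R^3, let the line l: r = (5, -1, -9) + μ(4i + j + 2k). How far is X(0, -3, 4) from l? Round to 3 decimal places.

Taking (5, -1, -9) on l with direction v = (4, 1, 2): w = X − (5, -1, -9) = (-5, -2, 13), and w × v = (-17, 62, 3).
Distance = |w × v| / |v| = √4142 / √21 ≈ 14.044.

14.044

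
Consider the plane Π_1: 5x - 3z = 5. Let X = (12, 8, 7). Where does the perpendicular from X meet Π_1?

Foot = X − λn with λ = (n·X − d)/|n|² = (39 − 5)/34 = 1.
Foot = (12, 8, 7) − 1·(5, 0, -3) = (7, 8, 10).

(7, 8, 10)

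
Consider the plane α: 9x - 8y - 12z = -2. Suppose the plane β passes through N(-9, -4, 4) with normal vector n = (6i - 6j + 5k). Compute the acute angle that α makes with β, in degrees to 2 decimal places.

75.47

β: n·r = n·N gives 6x - 6y + 5z = -10.
cos θ = |n₁·n₂| / (|n₁||n₂|) = |42| / (√289 · √97).
θ = arccos(0.25085) ≈ 75.47°.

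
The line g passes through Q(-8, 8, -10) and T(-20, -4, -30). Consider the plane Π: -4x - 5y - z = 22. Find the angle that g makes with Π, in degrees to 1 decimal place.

48.9

A direction vector for g is T − Q = (-12, -12, -20).
sin θ = |n·v| / (|n||v|) = |128| / (√42 · √688) = 0.75299.
θ ≈ 48.9°.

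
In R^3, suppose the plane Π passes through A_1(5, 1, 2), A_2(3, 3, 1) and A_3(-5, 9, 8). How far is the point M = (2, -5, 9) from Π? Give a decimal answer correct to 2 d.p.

A_1A_2 = (-2, 2, -1), A_1A_3 = (-10, 8, 6); a normal to Π is A_1A_2 × A_1A_3 = (20, 22, 4).
Using A_1: Π has equation 20x + 22y + 4z = 130.
n·M − d = (20)·(2) + (22)·(-5) + (4)·(9) − 130 = -164; |n| = √900.
Distance = |-164| / √900 = 164/√900 ≈ 5.47.

5.47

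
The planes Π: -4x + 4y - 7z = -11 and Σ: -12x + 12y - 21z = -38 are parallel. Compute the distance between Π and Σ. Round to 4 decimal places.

Rescale Σ by 1/3: -4x + 4y - 7z = -38/3. Then distance = |-11 − (-38/3)| / √81 ≈ 0.1852.

0.1852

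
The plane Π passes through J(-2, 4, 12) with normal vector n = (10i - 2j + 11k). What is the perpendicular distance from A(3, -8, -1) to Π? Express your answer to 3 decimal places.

4.600

Π: n·r = n·J gives 10x - 2y + 11z = 104.
n·A − d = (10)·(3) + (-2)·(-8) + (11)·(-1) − 104 = -69; |n| = √225.
Distance = |-69| / √225 = 69/√225 ≈ 4.600.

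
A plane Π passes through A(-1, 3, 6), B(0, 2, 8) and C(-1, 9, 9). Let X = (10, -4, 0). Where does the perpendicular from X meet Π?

AB = (1, -1, 2), AC = (0, 6, 3); a normal to Π is AB × AC = (-15, -3, 6).
Using A: Π has equation -15x - 3y + 6z = 42.
Foot = X − λn with λ = (n·X − d)/|n|² = (-138 − 42)/270 = -2/3.
Foot = (10, -4, 0) − (-2/3)·(-15, -3, 6) = (0, -6, 4).

(0, -6, 4)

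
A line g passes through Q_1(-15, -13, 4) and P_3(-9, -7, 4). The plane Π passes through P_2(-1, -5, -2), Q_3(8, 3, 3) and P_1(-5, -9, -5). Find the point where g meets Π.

A direction vector for g is P_3 − Q_1 = (6, 6, 0).
P_2Q_3 = (9, 8, 5), P_2P_1 = (-4, -4, -3); a normal to Π is P_2Q_3 × P_2P_1 = (-4, 7, -4).
Using P_2: Π has equation -4x + 7y - 4z = -23.
Substitute r = (-15, -13, 4) + t(6, 6, 0) into the plane: -47 + 18t = -23, so t = 4/3.
Intersection: (-15, -13, 4) + (4/3)·(6, 6, 0) = (-7, -5, 4).

(-7, -5, 4)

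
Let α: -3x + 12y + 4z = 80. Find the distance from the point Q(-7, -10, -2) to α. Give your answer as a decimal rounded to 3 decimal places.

14.385

n·Q − d = (-3)·(-7) + (12)·(-10) + (4)·(-2) − 80 = -187; |n| = √169.
Distance = |-187| / √169 = 187/√169 ≈ 14.385.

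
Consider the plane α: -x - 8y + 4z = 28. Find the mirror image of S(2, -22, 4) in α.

λ = (n·S − d)/|n|² = (190 − 28)/81 = 2.
Reflection = S − 2λn = (2, -22, 4) − 4·(-1, -8, 4) = (6, 10, -12).

(6, 10, -12)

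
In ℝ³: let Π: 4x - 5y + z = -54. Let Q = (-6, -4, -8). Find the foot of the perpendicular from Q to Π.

Foot = Q − λn with λ = (n·Q − d)/|n|² = (-12 − (-54))/42 = 1.
Foot = (-6, -4, -8) − 1·(4, -5, 1) = (-10, 1, -9).

(-10, 1, -9)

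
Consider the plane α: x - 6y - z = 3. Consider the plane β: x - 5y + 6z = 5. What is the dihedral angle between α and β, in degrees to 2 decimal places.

59.00

cos θ = |n₁·n₂| / (|n₁||n₂|) = |25| / (√38 · √62).
θ = arccos(0.51505) ≈ 59.00°.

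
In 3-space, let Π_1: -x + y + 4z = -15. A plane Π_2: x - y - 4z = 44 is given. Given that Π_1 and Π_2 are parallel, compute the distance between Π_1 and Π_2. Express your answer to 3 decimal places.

Rescale Π_2 by 1/(-1): -x + y + 4z = -44. Then distance = |-15 − (-44)| / √18 ≈ 6.835.

6.835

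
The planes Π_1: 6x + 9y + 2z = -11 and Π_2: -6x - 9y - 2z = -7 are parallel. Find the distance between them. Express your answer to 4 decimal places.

Rescale Π_2 by 1/(-1): 6x + 9y + 2z = 7. Then distance = |-11 − 7| / √121 ≈ 1.6364.

1.6364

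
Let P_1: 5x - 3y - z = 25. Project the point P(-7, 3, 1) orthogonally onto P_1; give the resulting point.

(3, -3, -1)

Foot = P − λn with λ = (n·P − d)/|n|² = (-45 − 25)/35 = -2.
Foot = (-7, 3, 1) − (-2)·(5, -3, -1) = (3, -3, -1).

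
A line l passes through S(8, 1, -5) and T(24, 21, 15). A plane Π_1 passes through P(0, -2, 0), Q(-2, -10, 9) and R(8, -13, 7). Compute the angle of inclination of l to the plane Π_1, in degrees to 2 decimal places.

A direction vector for l is T − S = (16, 20, 20).
PQ = (-2, -8, 9), PR = (8, -11, 7); a normal to Π_1 is PQ × PR = (43, 86, 86).
Using P: Π_1 has equation 43x + 86y + 86z = -172.
sin θ = |n·v| / (|n||v|) = |4128| / (√16641 · √1056) = 0.98473.
θ ≈ 79.98°.

79.98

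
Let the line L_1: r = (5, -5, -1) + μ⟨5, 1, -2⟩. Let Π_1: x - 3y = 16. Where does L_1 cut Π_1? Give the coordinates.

Substitute r = (5, -5, -1) + t(5, 1, -2) into the plane: 20 + 2t = 16, so t = -2.
Intersection: (5, -5, -1) + (-2)·(5, 1, -2) = (-5, -7, 3).

(-5, -7, 3)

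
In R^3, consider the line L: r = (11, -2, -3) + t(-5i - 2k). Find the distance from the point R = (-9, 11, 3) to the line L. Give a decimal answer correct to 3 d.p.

Taking (11, -2, -3) on L with direction v = (-5, 0, -2): w = R − (11, -2, -3) = (-20, 13, 6), and w × v = (-26, -70, 65).
Distance = |w × v| / |v| = √9801 / √29 ≈ 18.384.

18.384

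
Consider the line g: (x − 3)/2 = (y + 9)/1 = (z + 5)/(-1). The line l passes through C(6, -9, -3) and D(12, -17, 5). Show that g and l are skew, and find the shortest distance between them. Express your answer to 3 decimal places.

g has direction (2, 1, -1) through (3, -9, -5).
A direction vector for l is D − C = (6, -8, 8).
Common perpendicular direction n = (2, 1, -1) × (6, -8, 8) = (0, -22, -22).
With w = (6, -9, -3) − (3, -9, -5) = (3, 0, 2), w · n = -44.
Since n ≠ 0 the lines are not parallel, and w · n = -44 ≠ 0 so they do not intersect; hence they are skew.
Distance = |w · n| / |n| = |-44| / √968 ≈ 1.414.

1.414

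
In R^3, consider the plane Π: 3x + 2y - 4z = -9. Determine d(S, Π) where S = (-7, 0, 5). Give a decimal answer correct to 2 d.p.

n·S − d = (3)·(-7) + (2)·(0) + (-4)·(5) − (-9) = -32; |n| = √29.
Distance = |-32| / √29 = 32/√29 ≈ 5.94.

5.94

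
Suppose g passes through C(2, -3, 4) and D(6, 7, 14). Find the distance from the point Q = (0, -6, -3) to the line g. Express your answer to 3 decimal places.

2.828

A direction vector for g is D − C = (4, 10, 10).
Taking (2, -3, 4) on g with direction v = (4, 10, 10): w = Q − (2, -3, 4) = (-2, -3, -7), and w × v = (40, -8, -8).
Distance = |w × v| / |v| = √1728 / √216 ≈ 2.828.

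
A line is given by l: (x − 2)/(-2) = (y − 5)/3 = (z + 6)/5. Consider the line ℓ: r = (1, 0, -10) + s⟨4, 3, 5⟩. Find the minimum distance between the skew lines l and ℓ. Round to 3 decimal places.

2.229

l has direction (-2, 3, 5) through (2, 5, -6).
Common perpendicular direction n = (-2, 3, 5) × (4, 3, 5) = (0, 30, -18).
With w = (1, 0, -10) − (2, 5, -6) = (-1, -5, -4), w · n = -78.
Distance = |w · n| / |n| = |-78| / √1224 ≈ 2.229.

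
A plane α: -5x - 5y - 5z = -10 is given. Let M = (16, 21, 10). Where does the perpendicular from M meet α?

Foot = M − λn with λ = (n·M − d)/|n|² = (-235 − (-10))/75 = -3.
Foot = (16, 21, 10) − (-3)·(-5, -5, -5) = (1, 6, -5).

(1, 6, -5)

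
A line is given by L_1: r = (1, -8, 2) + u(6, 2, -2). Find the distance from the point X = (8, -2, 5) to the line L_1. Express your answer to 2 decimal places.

Taking (1, -8, 2) on L_1 with direction v = (6, 2, -2): w = X − (1, -8, 2) = (7, 6, 3), and w × v = (-18, 32, -22).
Distance = |w × v| / |v| = √1832 / √44 ≈ 6.45.

6.45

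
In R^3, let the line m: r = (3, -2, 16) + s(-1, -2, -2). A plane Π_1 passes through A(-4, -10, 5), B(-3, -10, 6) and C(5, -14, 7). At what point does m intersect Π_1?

AB = (1, 0, 1), AC = (9, -4, 2); a normal to Π_1 is AB × AC = (4, 7, -4).
Using A: Π_1 has equation 4x + 7y - 4z = -106.
Substitute r = (3, -2, 16) + t(-1, -2, -2) into the plane: -66 + (-10)t = -106, so t = 4.
Intersection: (3, -2, 16) + 4·(-1, -2, -2) = (-1, -10, 8).

(-1, -10, 8)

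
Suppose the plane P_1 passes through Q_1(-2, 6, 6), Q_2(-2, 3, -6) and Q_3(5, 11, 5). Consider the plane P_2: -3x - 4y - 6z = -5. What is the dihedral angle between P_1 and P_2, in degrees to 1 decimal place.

88.6

Q_1Q_2 = (0, -3, -12), Q_1Q_3 = (7, 5, -1); a normal to P_1 is Q_1Q_2 × Q_1Q_3 = (63, -84, 21).
Using Q_1: P_1 has equation 63x - 84y + 21z = -504.
cos θ = |n₁·n₂| / (|n₁||n₂|) = |21| / (√11466 · √61).
θ = arccos(0.02511) ≈ 88.6°.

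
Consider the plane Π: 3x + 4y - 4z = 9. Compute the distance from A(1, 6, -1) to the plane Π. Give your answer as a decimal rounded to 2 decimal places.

n·A − d = (3)·(1) + (4)·(6) + (-4)·(-1) − 9 = 22; |n| = √41.
Distance = |22| / √41 = 22/√41 ≈ 3.44.

3.44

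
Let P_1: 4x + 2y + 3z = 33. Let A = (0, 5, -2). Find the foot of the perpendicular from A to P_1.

Foot = A − λn with λ = (n·A − d)/|n|² = (4 − 33)/29 = -1.
Foot = (0, 5, -2) − (-1)·(4, 2, 3) = (4, 7, 1).

(4, 7, 1)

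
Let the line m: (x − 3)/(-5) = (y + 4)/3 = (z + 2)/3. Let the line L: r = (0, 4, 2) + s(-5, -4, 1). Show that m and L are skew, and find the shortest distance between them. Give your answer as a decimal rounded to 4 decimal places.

m has direction (-5, 3, 3) through (3, -4, -2).
Common perpendicular direction n = (-5, 3, 3) × (-5, -4, 1) = (15, -10, 35).
With w = (0, 4, 2) − (3, -4, -2) = (-3, 8, 4), w · n = 15.
Since n ≠ 0 the lines are not parallel, and w · n = 15 ≠ 0 so they do not intersect; hence they are skew.
Distance = |w · n| / |n| = |15| / √1550 ≈ 0.3810.

0.3810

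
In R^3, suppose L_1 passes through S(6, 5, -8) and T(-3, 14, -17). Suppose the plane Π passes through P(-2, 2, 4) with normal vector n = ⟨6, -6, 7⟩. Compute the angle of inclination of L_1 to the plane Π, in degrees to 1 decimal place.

85.7

A direction vector for L_1 is T − S = (-9, 9, -9).
Π: n·r = n·P gives 6x - 6y + 7z = 4.
sin θ = |n·v| / (|n||v|) = |-171| / (√121 · √243) = 0.99724.
θ ≈ 85.7°.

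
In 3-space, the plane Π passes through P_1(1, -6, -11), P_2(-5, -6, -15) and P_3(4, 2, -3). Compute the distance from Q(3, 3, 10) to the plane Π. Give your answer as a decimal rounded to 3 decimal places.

9.118

P_1P_2 = (-6, 0, -4), P_1P_3 = (3, 8, 8); a normal to Π is P_1P_2 × P_1P_3 = (32, 36, -48).
Using P_1: Π has equation 32x + 36y - 48z = 344.
n·Q − d = (32)·(3) + (36)·(3) + (-48)·(10) − 344 = -620; |n| = √4624.
Distance = |-620| / √4624 = 620/√4624 ≈ 9.118.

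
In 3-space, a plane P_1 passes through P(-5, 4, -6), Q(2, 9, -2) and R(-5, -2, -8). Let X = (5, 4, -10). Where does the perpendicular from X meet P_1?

(3, 2, -4)

PQ = (7, 5, 4), PR = (0, -6, -2); a normal to P_1 is PQ × PR = (14, 14, -42).
Using P: P_1 has equation 14x + 14y - 42z = 238.
Foot = X − λn with λ = (n·X − d)/|n|² = (546 − 238)/2156 = 1/7.
Foot = (5, 4, -10) − (1/7)·(14, 14, -42) = (3, 2, -4).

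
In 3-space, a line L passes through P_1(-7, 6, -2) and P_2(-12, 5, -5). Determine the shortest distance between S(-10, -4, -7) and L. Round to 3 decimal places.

A direction vector for L is P_2 − P_1 = (-5, -1, -3).
Taking (-7, 6, -2) on L with direction v = (-5, -1, -3): w = S − (-7, 6, -2) = (-3, -10, -5), and w × v = (25, 16, -47).
Distance = |w × v| / |v| = √3090 / √35 ≈ 9.396.

9.396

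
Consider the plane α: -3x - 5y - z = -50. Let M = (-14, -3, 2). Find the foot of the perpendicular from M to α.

Foot = M − λn with λ = (n·M − d)/|n|² = (55 − (-50))/35 = 3.
Foot = (-14, -3, 2) − 3·(-3, -5, -1) = (-5, 12, 5).

(-5, 12, 5)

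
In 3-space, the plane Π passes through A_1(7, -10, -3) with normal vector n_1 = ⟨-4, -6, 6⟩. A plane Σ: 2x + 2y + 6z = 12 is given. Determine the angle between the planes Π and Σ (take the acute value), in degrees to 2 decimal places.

Π: n_1·r = n_1·A_1 gives -4x - 6y + 6z = 14.
cos θ = |n₁·n₂| / (|n₁||n₂|) = |16| / (√88 · √44).
θ = arccos(0.25713) ≈ 75.10°.

75.10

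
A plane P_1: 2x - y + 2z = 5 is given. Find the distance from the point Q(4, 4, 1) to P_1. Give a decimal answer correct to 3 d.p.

0.333

n·Q − d = (2)·(4) + (-1)·(4) + (2)·(1) − 5 = 1; |n| = √9.
Distance = |1| / √9 = 1/√9 ≈ 0.333.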